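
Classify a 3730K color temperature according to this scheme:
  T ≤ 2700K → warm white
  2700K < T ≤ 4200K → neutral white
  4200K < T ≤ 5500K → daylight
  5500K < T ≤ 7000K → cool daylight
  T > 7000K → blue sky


Temperature: 3730K
2700K < 3730K ≤ 4200K → neutral white
Classification: neutral white


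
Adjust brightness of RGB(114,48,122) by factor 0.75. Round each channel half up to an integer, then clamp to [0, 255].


Multiply each channel by 0.75, round half up, clamp to [0, 255]
R: 114×0.75 = 85.5 → round → 86
G: 48×0.75 = 36
B: 122×0.75 = 91.5 → round → 92
= RGB(86, 36, 92)


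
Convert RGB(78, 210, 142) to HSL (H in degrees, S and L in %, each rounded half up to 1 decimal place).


Normalize: R'=78/255≈0.3059, G'=210/255≈0.8235, B'=142/255≈0.5569
Max=210/255, Min=78/255, Δ=Max-Min=132/255
L = (Max+Min)/2 = (210+78)/510 = 288/510 = 0.56470… → L = 56.5%
L > 0.5 → S = Δ/(2-Max-Min) = 132/(510-210-78) = 132/222 = 0.59459… → S = 59.5%
(the 1/255 factors cancel in S and H, so raw channel differences can be used)
Max is G' → H = 60 × ((B-R)/Δ + 2) = 60 × ((142-78)/132 + 2)
  64/132 + 2 = 0.4848… + 2 = 2.4848…
  H = 60 × 2.4848… = 149.090…° → H = 149.1°
= HSL(149.1°, 59.5%, 56.5%)


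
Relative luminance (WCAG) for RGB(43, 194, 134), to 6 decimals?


Linearize each channel (sRGB transfer function): c = v/255; c_lin = c/12.92 if c ≤ 0.04045, else ((c+0.055)/1.055)^2.4
  R: 43/255 ≈ 0.168627 > 0.04045 → ((0.168627+0.055)/1.055)^2.4 ≈ 0.024158
  G: 194/255 ≈ 0.760784 > 0.04045 → ((0.760784+0.055)/1.055)^2.4 ≈ 0.539479
  B: 134/255 ≈ 0.525490 > 0.04045 → ((0.525490+0.055)/1.055)^2.4 ≈ 0.238398
R_lin = 0.024158, G_lin = 0.539479, B_lin = 0.238398
L = 0.2126×R + 0.7152×G + 0.0722×B
L = 0.2126×0.024158 + 0.7152×0.539479 + 0.0722×0.238398
L ≈ 0.408184


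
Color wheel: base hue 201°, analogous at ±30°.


Base hue: 201°
Left analog: (201 - 30) mod 360 = 171°
Right analog: (201 + 30) mod 360 = 231°
Analogous hues = 171° and 231°


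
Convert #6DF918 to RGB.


6D → 109 (R)
F9 → 249 (G)
18 → 24 (B)
= RGB(109, 249, 24)


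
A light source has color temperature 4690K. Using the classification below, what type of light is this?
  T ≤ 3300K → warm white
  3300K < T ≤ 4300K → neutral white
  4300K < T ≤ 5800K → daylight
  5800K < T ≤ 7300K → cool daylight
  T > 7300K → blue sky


Temperature: 4690K
4300K < 4690K ≤ 5800K → daylight
Classification: daylight


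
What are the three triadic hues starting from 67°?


Triadic: equally spaced at 120° intervals
H1 = 67°
H2 = (67 + 120) mod 360 = 187°
H3 = (67 + 240) mod 360 = 307°
Triadic = 67°, 187°, 307°


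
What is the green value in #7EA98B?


Color: #7EA98B
R = 7E = 126
G = A9 = 169
B = 8B = 139
Green = 169


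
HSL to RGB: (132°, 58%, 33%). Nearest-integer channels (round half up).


H=132°, S=0.58, L=0.33
C = (1-|2L-1|)×S = (1-|-0.34|)×0.58 = 0.3828
H' = H/60 = 132/60 ≈ 2.2000; X = C×(1-|H' mod 2 - 1|) = 0.07656
m = L - C/2 = 0.33 - 0.1914 = 0.1386
Sector ⌊H'⌋ = 2 → (R',G',B') = (0.0, 0.3828, 0.07656)
RGB = ((R'+m)×255, (G'+m)×255, (B'+m)×255) = (35.343, 132.957, 54.8658)
Round half up → RGB(35, 133, 55)


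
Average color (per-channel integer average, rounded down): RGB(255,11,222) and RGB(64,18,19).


Midpoint: each channel = ⌊(C₁+C₂)/2⌋
R: ⌊(255+64)/2⌋ = 159
G: ⌊(11+18)/2⌋ = 14
B: ⌊(222+19)/2⌋ = 120
= RGB(159, 14, 120)


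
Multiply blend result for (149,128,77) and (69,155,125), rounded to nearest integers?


Multiply: C = A×B/255, rounded to nearest integer
R: 149×69/255 = 10281/255 ≈ 40.318 → 40
G: 128×155/255 = 19840/255 ≈ 77.804 → 78
B: 77×125/255 = 9625/255 ≈ 37.745 → 38
= RGB(40, 78, 38)


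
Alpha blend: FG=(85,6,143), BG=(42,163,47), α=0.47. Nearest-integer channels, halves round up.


C = α×F + (1-α)×B, with 1-α = 0.53
R: 0.47×85 + 0.53×42 = 39.95 + 22.26 = 62.21 → 62
G: 0.47×6 + 0.53×163 = 2.82 + 86.39 = 89.21 → 89
B: 0.47×143 + 0.53×47 = 67.21 + 24.91 = 92.12 → 92
= RGB(62, 89, 92)


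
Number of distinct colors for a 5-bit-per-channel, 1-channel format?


Total bits = 5 bits/channel × 1 channels = 5 bits
Distinct colors = 2^5
= 32 colors


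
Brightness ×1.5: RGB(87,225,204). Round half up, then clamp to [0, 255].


Multiply each channel by 1.5, round half up, clamp to [0, 255]
R: 87×1.5 = 130.5 → round → 131
G: 225×1.5 = 337.5 → round → 338 → clamp → 255
B: 204×1.5 = 306 → clamp → 255
= RGB(131, 255, 255)


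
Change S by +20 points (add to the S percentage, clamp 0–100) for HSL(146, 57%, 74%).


Original S = 57%
Adjustment = +20 percentage points
New S = 57 + (20) = 77
Clamp to [0, 100] → 77
= HSL(146°, 77%, 74%)


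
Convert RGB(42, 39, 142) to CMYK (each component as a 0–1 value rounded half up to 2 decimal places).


R'=42/255≈0.1647, G'=39/255≈0.1529, B'=142/255≈0.5569
K = 1 - max(R',G',B') = 1 - 142/255 = 113/255 = 0.44313… → 0.44
(1-R'-K)/(1-K) simplifies to (max-R)/max with max = 142:
C = (142-42)/142 = 100/142 = 0.70422… → 0.70
M = (142-39)/142 = 103/142 = 0.72535… → 0.73
Y = (142-142)/142 = 0/142 = 0 → 0.00
= CMYK(0.70, 0.73, 0.00, 0.44)


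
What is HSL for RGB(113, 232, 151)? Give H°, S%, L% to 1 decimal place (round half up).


Normalize: R'=113/255≈0.4431, G'=232/255≈0.9098, B'=151/255≈0.5922
Max=232/255, Min=113/255, Δ=Max-Min=119/255
L = (Max+Min)/2 = (232+113)/510 = 345/510 = 0.67647… → L = 67.6%
L > 0.5 → S = Δ/(2-Max-Min) = 119/(510-232-113) = 119/165 = 0.72121… → S = 72.1%
(the 1/255 factors cancel in S and H, so raw channel differences can be used)
Max is G' → H = 60 × ((B-R)/Δ + 2) = 60 × ((151-113)/119 + 2)
  38/119 + 2 = 0.3193… + 2 = 2.3193…
  H = 60 × 2.3193… = 139.159…° → H = 139.2°
= HSL(139.2°, 72.1%, 67.6%)


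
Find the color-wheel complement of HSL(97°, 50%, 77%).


Complement = opposite side of color wheel = hue + 180°
H' = (97 + 180) mod 360 = 277°
S and L unchanged.
= HSL(277°, 50%, 77%)


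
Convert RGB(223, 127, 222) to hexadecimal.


R = 223 → DF (hex)
G = 127 → 7F (hex)
B = 222 → DE (hex)
Hex = #DF7FDE


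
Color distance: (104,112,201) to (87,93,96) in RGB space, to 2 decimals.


d = √[(R₁-R₂)² + (G₁-G₂)² + (B₁-B₂)²]
d = √[(104-87)² + (112-93)² + (201-96)²]
d = √[289 + 361 + 11025]
d = √11675
d ≈ 108.05


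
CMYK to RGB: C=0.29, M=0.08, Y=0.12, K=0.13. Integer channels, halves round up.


R = 255 × (1-C) × (1-K) = 255 × 0.71 × 0.87 = 157.5135 → 158
G = 255 × (1-M) × (1-K) = 255 × 0.92 × 0.87 = 204.102 → 204
B = 255 × (1-Y) × (1-K) = 255 × 0.88 × 0.87 = 195.228 → 195
= RGB(158, 204, 195)


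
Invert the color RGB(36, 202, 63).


Invert: (255-R, 255-G, 255-B)
R: 255-36 = 219
G: 255-202 = 53
B: 255-63 = 192
= RGB(219, 53, 192)


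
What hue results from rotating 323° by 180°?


New hue = (H + rotation) mod 360
New hue = (323 + 180) mod 360
= 503 mod 360
= 143°


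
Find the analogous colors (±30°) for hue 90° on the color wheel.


Base hue: 90°
Left analog: (90 - 30) mod 360 = 60°
Right analog: (90 + 30) mod 360 = 120°
Analogous hues = 60° and 120°


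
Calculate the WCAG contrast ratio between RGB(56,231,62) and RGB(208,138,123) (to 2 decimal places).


Linearize each sRGB channel c=v/255: c/12.92 if c ≤ 0.04045 else ((c+0.055)/1.055)^2.4
L = 0.2126×R_lin + 0.7152×G_lin + 0.0722×B_lin
Color 1 (56,231,62):
  R=56: 56/255≈0.2196 > 0.04045 → ((0.2196+0.055)/1.055)^2.4 ≈ 0.03955
  G=231: 231/255≈0.9059 > 0.04045 → ((0.9059+0.055)/1.055)^2.4 ≈ 0.79910
  B=62: 62/255≈0.2431 > 0.04045 → ((0.2431+0.055)/1.055)^2.4 ≈ 0.04817
  L1 = 0.2126×0.03955 + 0.7152×0.79910 + 0.0722×0.04817 ≈ 0.58340
Color 2 (208,138,123):
  R=208: 208/255≈0.8157 > 0.04045 → ((0.8157+0.055)/1.055)^2.4 ≈ 0.63076
  G=138: 138/255≈0.5412 > 0.04045 → ((0.5412+0.055)/1.055)^2.4 ≈ 0.25415
  B=123: 123/255≈0.4824 > 0.04045 → ((0.4824+0.055)/1.055)^2.4 ≈ 0.19807
  L2 = 0.2126×0.63076 + 0.7152×0.25415 + 0.0722×0.19807 ≈ 0.33017
Lighter = 0.58340, Darker = 0.33017
Ratio = (L_lighter + 0.05) / (L_darker + 0.05)
Ratio = (0.58340 + 0.05) / (0.33017 + 0.05) = 0.63340 / 0.38017 ≈ 1.6661
Ratio ≈ 1.67:1


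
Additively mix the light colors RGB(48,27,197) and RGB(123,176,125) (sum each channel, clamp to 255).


Additive: each channel = min(255, C₁+C₂)
R: 48+123 = 171 → 171
G: 27+176 = 203 → 203
B: 197+125 = 322 → 255
= RGB(171, 203, 255)


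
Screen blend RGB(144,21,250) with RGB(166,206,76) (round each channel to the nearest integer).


Screen: C = 255 - (255-A)×(255-B)/255, rounded to nearest integer
R: 255 - (255-144)×(255-166)/255 = 255 - 9879/255 ≈ 255 - 38.741 = 216.259 → 216
G: 255 - (255-21)×(255-206)/255 = 255 - 11466/255 ≈ 255 - 44.965 = 210.035 → 210
B: 255 - (255-250)×(255-76)/255 = 255 - 895/255 ≈ 255 - 3.510 = 251.490 → 251
= RGB(216, 210, 251)


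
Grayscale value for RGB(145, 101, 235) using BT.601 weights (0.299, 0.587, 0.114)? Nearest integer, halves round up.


Gray = 0.299×R + 0.587×G + 0.114×B
Gray = 0.299×145 + 0.587×101 + 0.114×235
Gray = 43.355 + 59.287 + 26.790
Gray = 129.432 → round half up → 129
Gray = 129


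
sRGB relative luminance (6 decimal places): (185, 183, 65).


Linearize each channel (sRGB transfer function): c = v/255; c_lin = c/12.92 if c ≤ 0.04045, else ((c+0.055)/1.055)^2.4
  R: 185/255 ≈ 0.725490 > 0.04045 → ((0.725490+0.055)/1.055)^2.4 ≈ 0.485150
  G: 183/255 ≈ 0.717647 > 0.04045 → ((0.717647+0.055)/1.055)^2.4 ≈ 0.473531
  B: 65/255 ≈ 0.254902 > 0.04045 → ((0.254902+0.055)/1.055)^2.4 ≈ 0.052861
R_lin = 0.485150, G_lin = 0.473531, B_lin = 0.052861
L = 0.2126×R + 0.7152×G + 0.0722×B
L = 0.2126×0.485150 + 0.7152×0.473531 + 0.0722×0.052861
L ≈ 0.445629


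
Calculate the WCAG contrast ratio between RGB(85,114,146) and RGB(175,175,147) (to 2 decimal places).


Linearize each sRGB channel c=v/255: c/12.92 if c ≤ 0.04045 else ((c+0.055)/1.055)^2.4
L = 0.2126×R_lin + 0.7152×G_lin + 0.0722×B_lin
Color 1 (85,114,146):
  R=85: 85/255≈0.3333 > 0.04045 → ((0.3333+0.055)/1.055)^2.4 ≈ 0.09084
  G=114: 114/255≈0.4471 > 0.04045 → ((0.4471+0.055)/1.055)^2.4 ≈ 0.16827
  B=146: 146/255≈0.5725 > 0.04045 → ((0.5725+0.055)/1.055)^2.4 ≈ 0.28744
  L1 = 0.2126×0.09084 + 0.7152×0.16827 + 0.0722×0.28744 ≈ 0.16041
Color 2 (175,175,147):
  R=175: 175/255≈0.6863 > 0.04045 → ((0.6863+0.055)/1.055)^2.4 ≈ 0.42869
  G=175: 175/255≈0.6863 > 0.04045 → ((0.6863+0.055)/1.055)^2.4 ≈ 0.42869
  B=147: 147/255≈0.5765 > 0.04045 → ((0.5765+0.055)/1.055)^2.4 ≈ 0.29177
  L2 = 0.2126×0.42869 + 0.7152×0.42869 + 0.0722×0.29177 ≈ 0.41880
Lighter = 0.41880, Darker = 0.16041
Ratio = (L_lighter + 0.05) / (L_darker + 0.05)
Ratio = (0.41880 + 0.05) / (0.16041 + 0.05) = 0.46880 / 0.21041 ≈ 2.2280
Ratio ≈ 2.23:1


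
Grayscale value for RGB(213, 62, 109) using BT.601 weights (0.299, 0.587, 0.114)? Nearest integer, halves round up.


Gray = 0.299×R + 0.587×G + 0.114×B
Gray = 0.299×213 + 0.587×62 + 0.114×109
Gray = 63.687 + 36.394 + 12.426
Gray = 112.507 → round half up → 113
Gray = 113


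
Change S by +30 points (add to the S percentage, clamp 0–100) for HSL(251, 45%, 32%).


Original S = 45%
Adjustment = +30 percentage points
New S = 45 + (30) = 75
Clamp to [0, 100] → 75
= HSL(251°, 75%, 32%)


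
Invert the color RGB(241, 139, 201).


Invert: (255-R, 255-G, 255-B)
R: 255-241 = 14
G: 255-139 = 116
B: 255-201 = 54
= RGB(14, 116, 54)


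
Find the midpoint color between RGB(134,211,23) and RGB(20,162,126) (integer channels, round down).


Midpoint: each channel = ⌊(C₁+C₂)/2⌋
R: ⌊(134+20)/2⌋ = 77
G: ⌊(211+162)/2⌋ = 186
B: ⌊(23+126)/2⌋ = 74
= RGB(77, 186, 74)


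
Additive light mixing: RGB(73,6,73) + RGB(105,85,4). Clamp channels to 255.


Additive: each channel = min(255, C₁+C₂)
R: 73+105 = 178 → 178
G: 6+85 = 91 → 91
B: 73+4 = 77 → 77
= RGB(178, 91, 77)


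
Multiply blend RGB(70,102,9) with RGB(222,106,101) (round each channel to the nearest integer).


Multiply: C = A×B/255, rounded to nearest integer
R: 70×222/255 = 15540/255 ≈ 60.941 → 61
G: 102×106/255 = 10812/255 ≈ 42.400 → 42
B: 9×101/255 = 909/255 ≈ 3.565 → 4
= RGB(61, 42, 4)


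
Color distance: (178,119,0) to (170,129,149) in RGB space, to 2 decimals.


d = √[(R₁-R₂)² + (G₁-G₂)² + (B₁-B₂)²]
d = √[(178-170)² + (119-129)² + (0-149)²]
d = √[64 + 100 + 22201]
d = √22365
d ≈ 149.55


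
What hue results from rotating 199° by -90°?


New hue = (H + rotation) mod 360
New hue = (199 -90) mod 360
= 109 mod 360
= 109°


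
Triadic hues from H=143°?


Triadic: equally spaced at 120° intervals
H1 = 143°
H2 = (143 + 120) mod 360 = 263°
H3 = (143 + 240) mod 360 = 23°
Triadic = 143°, 263°, 23°


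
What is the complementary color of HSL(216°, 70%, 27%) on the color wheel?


Complement = opposite side of color wheel = hue + 180°
H' = (216 + 180) mod 360 = 36°
S and L unchanged.
= HSL(36°, 70%, 27%)


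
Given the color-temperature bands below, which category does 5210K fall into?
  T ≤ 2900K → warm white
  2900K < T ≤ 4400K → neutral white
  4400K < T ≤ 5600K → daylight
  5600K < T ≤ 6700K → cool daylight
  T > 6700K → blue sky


Temperature: 5210K
4400K < 5210K ≤ 5600K → daylight
Classification: daylight


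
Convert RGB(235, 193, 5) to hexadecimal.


R = 235 → EB (hex)
G = 193 → C1 (hex)
B = 5 → 05 (hex)
Hex = #EBC105


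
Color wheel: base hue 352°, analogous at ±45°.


Base hue: 352°
Left analog: (352 - 45) mod 360 = 307°
Right analog: (352 + 45) mod 360 = 37°
Analogous hues = 307° and 37°


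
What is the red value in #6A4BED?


Color: #6A4BED
R = 6A = 106
G = 4B = 75
B = ED = 237
Red = 106


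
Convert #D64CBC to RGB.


D6 → 214 (R)
4C → 76 (G)
BC → 188 (B)
= RGB(214, 76, 188)


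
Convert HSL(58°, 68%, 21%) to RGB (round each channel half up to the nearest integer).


H=58°, S=0.68, L=0.21
C = (1-|2L-1|)×S = (1-|-0.58|)×0.68 = 0.2856
H' = H/60 = 58/60 ≈ 0.9667; X = C×(1-|H' mod 2 - 1|) = 0.27608
m = L - C/2 = 0.21 - 0.1428 = 0.0672
Sector ⌊H'⌋ = 0 → (R',G',B') = (0.2856, 0.27608, 0.0)
RGB = ((R'+m)×255, (G'+m)×255, (B'+m)×255) = (89.964, 87.5364, 17.136)
Round half up → RGB(90, 88, 17)


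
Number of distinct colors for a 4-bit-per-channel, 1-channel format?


Total bits = 4 bits/channel × 1 channels = 4 bits
Distinct colors = 2^4
= 16 colors


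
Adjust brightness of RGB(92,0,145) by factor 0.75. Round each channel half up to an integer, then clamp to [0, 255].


Multiply each channel by 0.75, round half up, clamp to [0, 255]
R: 92×0.75 = 69
G: 0×0.75 = 0
B: 145×0.75 = 108.75 → round → 109
= RGB(69, 0, 109)


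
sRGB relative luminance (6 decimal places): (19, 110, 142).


Linearize each channel (sRGB transfer function): c = v/255; c_lin = c/12.92 if c ≤ 0.04045, else ((c+0.055)/1.055)^2.4
  R: 19/255 ≈ 0.074510 > 0.04045 → ((0.074510+0.055)/1.055)^2.4 ≈ 0.006512
  G: 110/255 ≈ 0.431373 > 0.04045 → ((0.431373+0.055)/1.055)^2.4 ≈ 0.155926
  B: 142/255 ≈ 0.556863 > 0.04045 → ((0.556863+0.055)/1.055)^2.4 ≈ 0.270498
R_lin = 0.006512, G_lin = 0.155926, B_lin = 0.270498
L = 0.2126×R + 0.7152×G + 0.0722×B
L = 0.2126×0.006512 + 0.7152×0.155926 + 0.0722×0.270498
L ≈ 0.132433


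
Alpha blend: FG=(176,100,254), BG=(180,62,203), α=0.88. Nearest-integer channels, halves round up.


C = α×F + (1-α)×B, with 1-α = 0.12
R: 0.88×176 + 0.12×180 = 154.88 + 21.60 = 176.48 → 176
G: 0.88×100 + 0.12×62 = 88.00 + 7.44 = 95.44 → 95
B: 0.88×254 + 0.12×203 = 223.52 + 24.36 = 247.88 → 248
= RGB(176, 95, 248)


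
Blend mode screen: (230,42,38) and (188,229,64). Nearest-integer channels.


Screen: C = 255 - (255-A)×(255-B)/255, rounded to nearest integer
R: 255 - (255-230)×(255-188)/255 = 255 - 1675/255 ≈ 255 - 6.569 = 248.431 → 248
G: 255 - (255-42)×(255-229)/255 = 255 - 5538/255 ≈ 255 - 21.718 = 233.282 → 233
B: 255 - (255-38)×(255-64)/255 = 255 - 41447/255 ≈ 255 - 162.537 = 92.463 → 92
= RGB(248, 233, 92)


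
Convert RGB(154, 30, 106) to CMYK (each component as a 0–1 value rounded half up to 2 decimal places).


R'=154/255≈0.6039, G'=30/255≈0.1176, B'=106/255≈0.4157
K = 1 - max(R',G',B') = 1 - 154/255 = 101/255 = 0.39607… → 0.40
(1-R'-K)/(1-K) simplifies to (max-R)/max with max = 154:
C = (154-154)/154 = 0/154 = 0 → 0.00
M = (154-30)/154 = 124/154 = 0.80519… → 0.81
Y = (154-106)/154 = 48/154 = 0.31168… → 0.31
= CMYK(0.00, 0.81, 0.31, 0.40)


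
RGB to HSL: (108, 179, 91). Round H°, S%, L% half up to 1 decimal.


Normalize: R'=108/255≈0.4235, G'=179/255≈0.7020, B'=91/255≈0.3569
Max=179/255, Min=91/255, Δ=Max-Min=88/255
L = (Max+Min)/2 = (179+91)/510 = 270/510 = 0.52941… → L = 52.9%
L > 0.5 → S = Δ/(2-Max-Min) = 88/(510-179-91) = 88/240 = 0.36666… → S = 36.7%
(the 1/255 factors cancel in S and H, so raw channel differences can be used)
Max is G' → H = 60 × ((B-R)/Δ + 2) = 60 × ((91-108)/88 + 2)
  -17/88 + 2 = -0.1931… + 2 = 1.8068…
  H = 60 × 1.8068… = 108.409…° → H = 108.4°
= HSL(108.4°, 36.7%, 52.9%)


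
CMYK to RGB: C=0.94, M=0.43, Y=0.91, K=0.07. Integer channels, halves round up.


R = 255 × (1-C) × (1-K) = 255 × 0.06 × 0.93 = 14.229 → 14
G = 255 × (1-M) × (1-K) = 255 × 0.57 × 0.93 = 135.1755 → 135
B = 255 × (1-Y) × (1-K) = 255 × 0.09 × 0.93 = 21.3435 → 21
= RGB(14, 135, 21)


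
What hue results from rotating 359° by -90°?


New hue = (H + rotation) mod 360
New hue = (359 -90) mod 360
= 269 mod 360
= 269°


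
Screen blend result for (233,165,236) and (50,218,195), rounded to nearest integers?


Screen: C = 255 - (255-A)×(255-B)/255, rounded to nearest integer
R: 255 - (255-233)×(255-50)/255 = 255 - 4510/255 ≈ 255 - 17.686 = 237.314 → 237
G: 255 - (255-165)×(255-218)/255 = 255 - 3330/255 ≈ 255 - 13.059 = 241.941 → 242
B: 255 - (255-236)×(255-195)/255 = 255 - 1140/255 ≈ 255 - 4.471 = 250.529 → 251
= RGB(237, 242, 251)


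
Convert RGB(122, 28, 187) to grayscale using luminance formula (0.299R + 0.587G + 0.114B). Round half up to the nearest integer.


Gray = 0.299×R + 0.587×G + 0.114×B
Gray = 0.299×122 + 0.587×28 + 0.114×187
Gray = 36.478 + 16.436 + 21.318
Gray = 74.232 → round half up → 74
Gray = 74


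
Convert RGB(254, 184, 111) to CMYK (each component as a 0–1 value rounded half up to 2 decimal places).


R'=254/255≈0.9961, G'=184/255≈0.7216, B'=111/255≈0.4353
K = 1 - max(R',G',B') = 1 - 254/255 = 1/255 = 0.00392… → 0.00
(1-R'-K)/(1-K) simplifies to (max-R)/max with max = 254:
C = (254-254)/254 = 0/254 = 0 → 0.00
M = (254-184)/254 = 70/254 = 0.27559… → 0.28
Y = (254-111)/254 = 143/254 = 0.56299… → 0.56
= CMYK(0.00, 0.28, 0.56, 0.00)


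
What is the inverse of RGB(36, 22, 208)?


Invert: (255-R, 255-G, 255-B)
R: 255-36 = 219
G: 255-22 = 233
B: 255-208 = 47
= RGB(219, 233, 47)


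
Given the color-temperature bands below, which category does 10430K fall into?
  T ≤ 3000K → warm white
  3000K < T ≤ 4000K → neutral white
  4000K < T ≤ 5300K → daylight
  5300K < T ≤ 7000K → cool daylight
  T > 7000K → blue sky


Temperature: 10430K
10430K > 7000K → blue sky
Classification: blue sky


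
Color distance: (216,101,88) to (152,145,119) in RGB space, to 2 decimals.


d = √[(R₁-R₂)² + (G₁-G₂)² + (B₁-B₂)²]
d = √[(216-152)² + (101-145)² + (88-119)²]
d = √[4096 + 1936 + 961]
d = √6993
d ≈ 83.62


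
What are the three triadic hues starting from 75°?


Triadic: equally spaced at 120° intervals
H1 = 75°
H2 = (75 + 120) mod 360 = 195°
H3 = (75 + 240) mod 360 = 315°
Triadic = 75°, 195°, 315°


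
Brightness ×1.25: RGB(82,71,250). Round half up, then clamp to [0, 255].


Multiply each channel by 1.25, round half up, clamp to [0, 255]
R: 82×1.25 = 102.5 → round → 103
G: 71×1.25 = 88.75 → round → 89
B: 250×1.25 = 312.5 → round → 313 → clamp → 255
= RGB(103, 89, 255)


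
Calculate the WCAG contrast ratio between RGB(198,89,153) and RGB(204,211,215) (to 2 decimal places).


Linearize each sRGB channel c=v/255: c/12.92 if c ≤ 0.04045 else ((c+0.055)/1.055)^2.4
L = 0.2126×R_lin + 0.7152×G_lin + 0.0722×B_lin
Color 1 (198,89,153):
  R=198: 198/255≈0.7765 > 0.04045 → ((0.7765+0.055)/1.055)^2.4 ≈ 0.56471
  G=89: 89/255≈0.3490 > 0.04045 → ((0.3490+0.055)/1.055)^2.4 ≈ 0.09990
  B=153: 153/255≈0.6000 > 0.04045 → ((0.6000+0.055)/1.055)^2.4 ≈ 0.31855
  L1 = 0.2126×0.56471 + 0.7152×0.09990 + 0.0722×0.31855 ≈ 0.21450
Color 2 (204,211,215):
  R=204: 204/255≈0.8000 > 0.04045 → ((0.8000+0.055)/1.055)^2.4 ≈ 0.60383
  G=211: 211/255≈0.8275 > 0.04045 → ((0.8275+0.055)/1.055)^2.4 ≈ 0.65141
  B=215: 215/255≈0.8431 > 0.04045 → ((0.8431+0.055)/1.055)^2.4 ≈ 0.67954
  L2 = 0.2126×0.60383 + 0.7152×0.65141 + 0.0722×0.67954 ≈ 0.64332
Lighter = 0.64332, Darker = 0.21450
Ratio = (L_lighter + 0.05) / (L_darker + 0.05)
Ratio = (0.64332 + 0.05) / (0.21450 + 0.05) = 0.69332 / 0.26450 ≈ 2.6212
Ratio ≈ 2.62:1


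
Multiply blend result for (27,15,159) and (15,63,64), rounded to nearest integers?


Multiply: C = A×B/255, rounded to nearest integer
R: 27×15/255 = 405/255 ≈ 1.588 → 2
G: 15×63/255 = 945/255 ≈ 3.706 → 4
B: 159×64/255 = 10176/255 ≈ 39.906 → 40
= RGB(2, 4, 40)


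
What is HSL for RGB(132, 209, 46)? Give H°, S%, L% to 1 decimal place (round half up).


Normalize: R'=132/255≈0.5176, G'=209/255≈0.8196, B'=46/255≈0.1804
Max=209/255, Min=46/255, Δ=Max-Min=163/255
L = (Max+Min)/2 = (209+46)/510 = 255/510 = 0.5 → L = 50.0%
L ≤ 0.5 → S = Δ/(Max+Min) = 163/(209+46) = 163/255 = 0.63921… → S = 63.9%
(the 1/255 factors cancel in S and H, so raw channel differences can be used)
Max is G' → H = 60 × ((B-R)/Δ + 2) = 60 × ((46-132)/163 + 2)
  -86/163 + 2 = -0.5276… + 2 = 1.4723…
  H = 60 × 1.4723… = 88.343…° → H = 88.3°
= HSL(88.3°, 63.9%, 50.0%)


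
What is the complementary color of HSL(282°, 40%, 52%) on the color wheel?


Complement = opposite side of color wheel = hue + 180°
H' = (282 + 180) mod 360 = 102°
S and L unchanged.
= HSL(102°, 40%, 52%)


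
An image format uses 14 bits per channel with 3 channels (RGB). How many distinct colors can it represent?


Total bits = 14 bits/channel × 3 channels = 42 bits
Distinct colors = 2^42
= 4,398,046,511,104 colors


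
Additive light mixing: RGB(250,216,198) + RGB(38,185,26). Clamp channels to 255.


Additive: each channel = min(255, C₁+C₂)
R: 250+38 = 288 → 255
G: 216+185 = 401 → 255
B: 198+26 = 224 → 224
= RGB(255, 255, 224)


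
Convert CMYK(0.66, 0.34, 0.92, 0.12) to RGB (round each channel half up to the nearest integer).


R = 255 × (1-C) × (1-K) = 255 × 0.34 × 0.88 = 76.296 → 76
G = 255 × (1-M) × (1-K) = 255 × 0.66 × 0.88 = 148.104 → 148
B = 255 × (1-Y) × (1-K) = 255 × 0.08 × 0.88 = 17.952 → 18
= RGB(76, 148, 18)


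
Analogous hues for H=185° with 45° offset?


Base hue: 185°
Left analog: (185 - 45) mod 360 = 140°
Right analog: (185 + 45) mod 360 = 230°
Analogous hues = 140° and 230°


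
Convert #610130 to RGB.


61 → 97 (R)
01 → 1 (G)
30 → 48 (B)
= RGB(97, 1, 48)


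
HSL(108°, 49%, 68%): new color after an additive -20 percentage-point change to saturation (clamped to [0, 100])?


Original S = 49%
Adjustment = -20 percentage points
New S = 49 + (-20) = 29
Clamp to [0, 100] → 29
= HSL(108°, 29%, 68%)


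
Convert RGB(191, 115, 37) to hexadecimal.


R = 191 → BF (hex)
G = 115 → 73 (hex)
B = 37 → 25 (hex)
Hex = #BF7325


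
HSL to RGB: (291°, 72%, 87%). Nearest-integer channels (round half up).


H=291°, S=0.72, L=0.87
C = (1-|2L-1|)×S = (1-|0.74|)×0.72 = 0.1872
H' = H/60 = 291/60 ≈ 4.8500; X = C×(1-|H' mod 2 - 1|) = 0.15912
m = L - C/2 = 0.87 - 0.0936 = 0.7764
Sector ⌊H'⌋ = 4 → (R',G',B') = (0.15912, 0.0, 0.1872)
RGB = ((R'+m)×255, (G'+m)×255, (B'+m)×255) = (238.5576, 197.982, 245.718)
Round half up → RGB(239, 198, 246)


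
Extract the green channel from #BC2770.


Color: #BC2770
R = BC = 188
G = 27 = 39
B = 70 = 112
Green = 39


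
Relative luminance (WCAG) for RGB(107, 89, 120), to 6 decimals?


Linearize each channel (sRGB transfer function): c = v/255; c_lin = c/12.92 if c ≤ 0.04045, else ((c+0.055)/1.055)^2.4
  R: 107/255 ≈ 0.419608 > 0.04045 → ((0.419608+0.055)/1.055)^2.4 ≈ 0.147027
  G: 89/255 ≈ 0.349020 > 0.04045 → ((0.349020+0.055)/1.055)^2.4 ≈ 0.099899
  B: 120/255 ≈ 0.470588 > 0.04045 → ((0.470588+0.055)/1.055)^2.4 ≈ 0.187821
R_lin = 0.147027, G_lin = 0.099899, B_lin = 0.187821
L = 0.2126×R + 0.7152×G + 0.0722×B
L = 0.2126×0.147027 + 0.7152×0.099899 + 0.0722×0.187821
L ≈ 0.116266


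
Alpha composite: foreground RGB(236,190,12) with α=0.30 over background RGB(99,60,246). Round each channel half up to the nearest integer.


C = α×F + (1-α)×B, with 1-α = 0.70
R: 0.30×236 + 0.70×99 = 70.80 + 69.30 = 140.10 → 140
G: 0.30×190 + 0.70×60 = 57.00 + 42.00 = 99.00 → 99
B: 0.30×12 + 0.70×246 = 3.60 + 172.20 = 175.80 → 176
= RGB(140, 99, 176)


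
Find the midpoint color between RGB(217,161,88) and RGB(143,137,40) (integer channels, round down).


Midpoint: each channel = ⌊(C₁+C₂)/2⌋
R: ⌊(217+143)/2⌋ = 180
G: ⌊(161+137)/2⌋ = 149
B: ⌊(88+40)/2⌋ = 64
= RGB(180, 149, 64)


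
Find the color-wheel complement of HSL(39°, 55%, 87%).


Complement = opposite side of color wheel = hue + 180°
H' = (39 + 180) mod 360 = 219°
S and L unchanged.
= HSL(219°, 55%, 87%)


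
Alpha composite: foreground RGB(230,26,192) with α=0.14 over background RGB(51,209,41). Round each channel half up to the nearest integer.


C = α×F + (1-α)×B, with 1-α = 0.86
R: 0.14×230 + 0.86×51 = 32.20 + 43.86 = 76.06 → 76
G: 0.14×26 + 0.86×209 = 3.64 + 179.74 = 183.38 → 183
B: 0.14×192 + 0.86×41 = 26.88 + 35.26 = 62.14 → 62
= RGB(76, 183, 62)


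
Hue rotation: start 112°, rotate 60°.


New hue = (H + rotation) mod 360
New hue = (112 + 60) mod 360
= 172 mod 360
= 172°


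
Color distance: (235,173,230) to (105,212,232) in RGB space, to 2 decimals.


d = √[(R₁-R₂)² + (G₁-G₂)² + (B₁-B₂)²]
d = √[(235-105)² + (173-212)² + (230-232)²]
d = √[16900 + 1521 + 4]
d = √18425
d ≈ 135.74


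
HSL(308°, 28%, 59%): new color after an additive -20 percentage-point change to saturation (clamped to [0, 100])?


Original S = 28%
Adjustment = -20 percentage points
New S = 28 + (-20) = 8
Clamp to [0, 100] → 8
= HSL(308°, 8%, 59%)


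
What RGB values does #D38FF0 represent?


D3 → 211 (R)
8F → 143 (G)
F0 → 240 (B)
= RGB(211, 143, 240)


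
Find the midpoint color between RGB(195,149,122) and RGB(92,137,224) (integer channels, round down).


Midpoint: each channel = ⌊(C₁+C₂)/2⌋
R: ⌊(195+92)/2⌋ = 143
G: ⌊(149+137)/2⌋ = 143
B: ⌊(122+224)/2⌋ = 173
= RGB(143, 143, 173)


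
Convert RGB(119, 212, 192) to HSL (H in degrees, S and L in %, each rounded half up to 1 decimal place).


Normalize: R'=119/255≈0.4667, G'=212/255≈0.8314, B'=192/255≈0.7529
Max=212/255, Min=119/255, Δ=Max-Min=93/255
L = (Max+Min)/2 = (212+119)/510 = 331/510 = 0.64901… → L = 64.9%
L > 0.5 → S = Δ/(2-Max-Min) = 93/(510-212-119) = 93/179 = 0.51955… → S = 52.0%
(the 1/255 factors cancel in S and H, so raw channel differences can be used)
Max is G' → H = 60 × ((B-R)/Δ + 2) = 60 × ((192-119)/93 + 2)
  73/93 + 2 = 0.7849… + 2 = 2.7849…
  H = 60 × 2.7849… = 167.096…° → H = 167.1°
= HSL(167.1°, 52.0%, 64.9%)


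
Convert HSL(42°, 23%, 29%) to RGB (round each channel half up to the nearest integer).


H=42°, S=0.23, L=0.29
C = (1-|2L-1|)×S = (1-|-0.42|)×0.23 = 0.1334
H' = H/60 = 42/60 ≈ 0.7000; X = C×(1-|H' mod 2 - 1|) = 0.09338
m = L - C/2 = 0.29 - 0.0667 = 0.2233
Sector ⌊H'⌋ = 0 → (R',G',B') = (0.1334, 0.09338, 0.0)
RGB = ((R'+m)×255, (G'+m)×255, (B'+m)×255) = (90.9585, 80.7534, 56.9415)
Round half up → RGB(91, 81, 57)


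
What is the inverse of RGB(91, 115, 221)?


Invert: (255-R, 255-G, 255-B)
R: 255-91 = 164
G: 255-115 = 140
B: 255-221 = 34
= RGB(164, 140, 34)


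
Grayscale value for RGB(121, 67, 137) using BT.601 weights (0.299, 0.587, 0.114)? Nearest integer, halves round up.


Gray = 0.299×R + 0.587×G + 0.114×B
Gray = 0.299×121 + 0.587×67 + 0.114×137
Gray = 36.179 + 39.329 + 15.618
Gray = 91.126 → round half up → 91
Gray = 91


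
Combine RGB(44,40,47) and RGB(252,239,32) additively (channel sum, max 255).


Additive: each channel = min(255, C₁+C₂)
R: 44+252 = 296 → 255
G: 40+239 = 279 → 255
B: 47+32 = 79 → 79
= RGB(255, 255, 79)


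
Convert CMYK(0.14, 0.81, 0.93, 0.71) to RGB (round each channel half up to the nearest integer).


R = 255 × (1-C) × (1-K) = 255 × 0.86 × 0.29 = 63.597 → 64
G = 255 × (1-M) × (1-K) = 255 × 0.19 × 0.29 = 14.0505 → 14
B = 255 × (1-Y) × (1-K) = 255 × 0.07 × 0.29 = 5.1765 → 5
= RGB(64, 14, 5)


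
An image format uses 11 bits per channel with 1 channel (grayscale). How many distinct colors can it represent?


Total bits = 11 bits/channel × 1 channels = 11 bits
Distinct colors = 2^11
= 2,048 colors


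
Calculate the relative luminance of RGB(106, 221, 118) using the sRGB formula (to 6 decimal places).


Linearize each channel (sRGB transfer function): c = v/255; c_lin = c/12.92 if c ≤ 0.04045, else ((c+0.055)/1.055)^2.4
  R: 106/255 ≈ 0.415686 > 0.04045 → ((0.415686+0.055)/1.055)^2.4 ≈ 0.144128
  G: 221/255 ≈ 0.866667 > 0.04045 → ((0.866667+0.055)/1.055)^2.4 ≈ 0.723055
  B: 118/255 ≈ 0.462745 > 0.04045 → ((0.462745+0.055)/1.055)^2.4 ≈ 0.181164
R_lin = 0.144128, G_lin = 0.723055, B_lin = 0.181164
L = 0.2126×R + 0.7152×G + 0.0722×B
L = 0.2126×0.144128 + 0.7152×0.723055 + 0.0722×0.181164
L ≈ 0.560851


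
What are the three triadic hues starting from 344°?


Triadic: equally spaced at 120° intervals
H1 = 344°
H2 = (344 + 120) mod 360 = 104°
H3 = (344 + 240) mod 360 = 224°
Triadic = 344°, 104°, 224°


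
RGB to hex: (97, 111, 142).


R = 97 → 61 (hex)
G = 111 → 6F (hex)
B = 142 → 8E (hex)
Hex = #616F8E


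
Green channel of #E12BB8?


Color: #E12BB8
R = E1 = 225
G = 2B = 43
B = B8 = 184
Green = 43


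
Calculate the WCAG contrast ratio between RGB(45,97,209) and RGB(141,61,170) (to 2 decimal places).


Linearize each sRGB channel c=v/255: c/12.92 if c ≤ 0.04045 else ((c+0.055)/1.055)^2.4
L = 0.2126×R_lin + 0.7152×G_lin + 0.0722×B_lin
Color 1 (45,97,209):
  R=45: 45/255≈0.1765 > 0.04045 → ((0.1765+0.055)/1.055)^2.4 ≈ 0.02624
  G=97: 97/255≈0.3804 > 0.04045 → ((0.3804+0.055)/1.055)^2.4 ≈ 0.11954
  B=209: 209/255≈0.8196 > 0.04045 → ((0.8196+0.055)/1.055)^2.4 ≈ 0.63760
  L1 = 0.2126×0.02624 + 0.7152×0.11954 + 0.0722×0.63760 ≈ 0.13711
Color 2 (141,61,170):
  R=141: 141/255≈0.5529 > 0.04045 → ((0.5529+0.055)/1.055)^2.4 ≈ 0.26636
  G=61: 61/255≈0.2392 > 0.04045 → ((0.2392+0.055)/1.055)^2.4 ≈ 0.04667
  B=170: 170/255≈0.6667 > 0.04045 → ((0.6667+0.055)/1.055)^2.4 ≈ 0.40198
  L2 = 0.2126×0.26636 + 0.7152×0.04667 + 0.0722×0.40198 ≈ 0.11902
Lighter = 0.13711, Darker = 0.11902
Ratio = (L_lighter + 0.05) / (L_darker + 0.05)
Ratio = (0.13711 + 0.05) / (0.11902 + 0.05) = 0.18711 / 0.16902 ≈ 1.1070
Ratio ≈ 1.11:1


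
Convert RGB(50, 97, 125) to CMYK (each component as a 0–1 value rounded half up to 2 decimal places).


R'=50/255≈0.1961, G'=97/255≈0.3804, B'=125/255≈0.4902
K = 1 - max(R',G',B') = 1 - 125/255 = 130/255 = 0.50980… → 0.51
(1-R'-K)/(1-K) simplifies to (max-R)/max with max = 125:
C = (125-50)/125 = 75/125 = 0.6 → 0.60
M = (125-97)/125 = 28/125 = 0.224 → 0.22
Y = (125-125)/125 = 0/125 = 0 → 0.00
= CMYK(0.60, 0.22, 0.00, 0.51)


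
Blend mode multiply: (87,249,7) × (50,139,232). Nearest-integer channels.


Multiply: C = A×B/255, rounded to nearest integer
R: 87×50/255 = 4350/255 ≈ 17.059 → 17
G: 249×139/255 = 34611/255 ≈ 135.729 → 136
B: 7×232/255 = 1624/255 ≈ 6.369 → 6
= RGB(17, 136, 6)


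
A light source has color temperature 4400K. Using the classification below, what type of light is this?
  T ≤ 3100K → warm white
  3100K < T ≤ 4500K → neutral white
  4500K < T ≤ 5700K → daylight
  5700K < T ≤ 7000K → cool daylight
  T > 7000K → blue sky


Temperature: 4400K
3100K < 4400K ≤ 4500K → neutral white
Classification: neutral white


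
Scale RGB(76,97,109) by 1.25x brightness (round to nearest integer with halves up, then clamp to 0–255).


Multiply each channel by 1.25, round half up, clamp to [0, 255]
R: 76×1.25 = 95
G: 97×1.25 = 121.25 → round → 121
B: 109×1.25 = 136.25 → round → 136
= RGB(95, 121, 136)


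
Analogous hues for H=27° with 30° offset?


Base hue: 27°
Left analog: (27 - 30) mod 360 = 357°
Right analog: (27 + 30) mod 360 = 57°
Analogous hues = 357° and 57°


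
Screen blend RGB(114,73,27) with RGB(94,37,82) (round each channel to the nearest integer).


Screen: C = 255 - (255-A)×(255-B)/255, rounded to nearest integer
R: 255 - (255-114)×(255-94)/255 = 255 - 22701/255 ≈ 255 - 89.024 = 165.976 → 166
G: 255 - (255-73)×(255-37)/255 = 255 - 39676/255 ≈ 255 - 155.592 = 99.408 → 99
B: 255 - (255-27)×(255-82)/255 = 255 - 39444/255 ≈ 255 - 154.682 = 100.318 → 100
= RGB(166, 99, 100)


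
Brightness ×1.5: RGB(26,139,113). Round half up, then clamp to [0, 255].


Multiply each channel by 1.5, round half up, clamp to [0, 255]
R: 26×1.5 = 39
G: 139×1.5 = 208.5 → round → 209
B: 113×1.5 = 169.5 → round → 170
= RGB(39, 209, 170)


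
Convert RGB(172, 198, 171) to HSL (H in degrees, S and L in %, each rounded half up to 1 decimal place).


Normalize: R'=172/255≈0.6745, G'=198/255≈0.7765, B'=171/255≈0.6706
Max=198/255, Min=171/255, Δ=Max-Min=27/255
L = (Max+Min)/2 = (198+171)/510 = 369/510 = 0.72352… → L = 72.4%
L > 0.5 → S = Δ/(2-Max-Min) = 27/(510-198-171) = 27/141 = 0.19148… → S = 19.1%
(the 1/255 factors cancel in S and H, so raw channel differences can be used)
Max is G' → H = 60 × ((B-R)/Δ + 2) = 60 × ((171-172)/27 + 2)
  -1/27 + 2 = -0.0370… + 2 = 1.9629…
  H = 60 × 1.9629… = 117.777…° → H = 117.8°
= HSL(117.8°, 19.1%, 72.4%)


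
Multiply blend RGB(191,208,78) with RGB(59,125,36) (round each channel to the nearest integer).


Multiply: C = A×B/255, rounded to nearest integer
R: 191×59/255 = 11269/255 ≈ 44.192 → 44
G: 208×125/255 = 26000/255 ≈ 101.961 → 102
B: 78×36/255 = 2808/255 ≈ 11.012 → 11
= RGB(44, 102, 11)


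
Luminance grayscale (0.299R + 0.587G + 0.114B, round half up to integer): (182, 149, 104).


Gray = 0.299×R + 0.587×G + 0.114×B
Gray = 0.299×182 + 0.587×149 + 0.114×104
Gray = 54.418 + 87.463 + 11.856
Gray = 153.737 → round half up → 154
Gray = 154


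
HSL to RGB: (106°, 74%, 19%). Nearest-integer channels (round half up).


H=106°, S=0.74, L=0.19
C = (1-|2L-1|)×S = (1-|-0.62|)×0.74 = 0.2812
H' = H/60 = 106/60 ≈ 1.7667; X = C×(1-|H' mod 2 - 1|) ≈ 0.0656
m = L - C/2 = 0.19 - 0.1406 = 0.0494
Sector ⌊H'⌋ = 1 → (R',G',B') = (≈0.0656, 0.2812, 0.0)
RGB = ((R'+m)×255, (G'+m)×255, (B'+m)×255) = (29.3284, 84.303, 12.597)
Round half up → RGB(29, 84, 13)


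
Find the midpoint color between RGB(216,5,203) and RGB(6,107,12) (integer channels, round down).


Midpoint: each channel = ⌊(C₁+C₂)/2⌋
R: ⌊(216+6)/2⌋ = 111
G: ⌊(5+107)/2⌋ = 56
B: ⌊(203+12)/2⌋ = 107
= RGB(111, 56, 107)


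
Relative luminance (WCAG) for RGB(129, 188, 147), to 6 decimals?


Linearize each channel (sRGB transfer function): c = v/255; c_lin = c/12.92 if c ≤ 0.04045, else ((c+0.055)/1.055)^2.4
  R: 129/255 ≈ 0.505882 > 0.04045 → ((0.505882+0.055)/1.055)^2.4 ≈ 0.219526
  G: 188/255 ≈ 0.737255 > 0.04045 → ((0.737255+0.055)/1.055)^2.4 ≈ 0.502886
  B: 147/255 ≈ 0.576471 > 0.04045 → ((0.576471+0.055)/1.055)^2.4 ≈ 0.291771
R_lin = 0.219526, G_lin = 0.502886, B_lin = 0.291771
L = 0.2126×R + 0.7152×G + 0.0722×B
L = 0.2126×0.219526 + 0.7152×0.502886 + 0.0722×0.291771
L ≈ 0.427402


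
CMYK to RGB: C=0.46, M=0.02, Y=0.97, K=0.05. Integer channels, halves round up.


R = 255 × (1-C) × (1-K) = 255 × 0.54 × 0.95 = 130.815 → 131
G = 255 × (1-M) × (1-K) = 255 × 0.98 × 0.95 = 237.405 → 237
B = 255 × (1-Y) × (1-K) = 255 × 0.03 × 0.95 = 7.2675 → 7
= RGB(131, 237, 7)


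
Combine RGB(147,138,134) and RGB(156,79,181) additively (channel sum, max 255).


Additive: each channel = min(255, C₁+C₂)
R: 147+156 = 303 → 255
G: 138+79 = 217 → 217
B: 134+181 = 315 → 255
= RGB(255, 217, 255)


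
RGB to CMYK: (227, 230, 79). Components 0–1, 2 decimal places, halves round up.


R'=227/255≈0.8902, G'=230/255≈0.9020, B'=79/255≈0.3098
K = 1 - max(R',G',B') = 1 - 230/255 = 25/255 = 0.09803… → 0.10
(1-R'-K)/(1-K) simplifies to (max-R)/max with max = 230:
C = (230-227)/230 = 3/230 = 0.01304… → 0.01
M = (230-230)/230 = 0/230 = 0 → 0.00
Y = (230-79)/230 = 151/230 = 0.65652… → 0.66
= CMYK(0.01, 0.00, 0.66, 0.10)


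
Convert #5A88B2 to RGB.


5A → 90 (R)
88 → 136 (G)
B2 → 178 (B)
= RGB(90, 136, 178)


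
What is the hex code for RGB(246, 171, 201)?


R = 246 → F6 (hex)
G = 171 → AB (hex)
B = 201 → C9 (hex)
Hex = #F6ABC9


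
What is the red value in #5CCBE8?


Color: #5CCBE8
R = 5C = 92
G = CB = 203
B = E8 = 232
Red = 92


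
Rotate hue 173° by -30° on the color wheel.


New hue = (H + rotation) mod 360
New hue = (173 -30) mod 360
= 143 mod 360
= 143°


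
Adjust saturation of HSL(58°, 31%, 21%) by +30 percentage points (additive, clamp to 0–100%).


Original S = 31%
Adjustment = +30 percentage points
New S = 31 + (30) = 61
Clamp to [0, 100] → 61
= HSL(58°, 61%, 21%)


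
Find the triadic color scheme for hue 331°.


Triadic: equally spaced at 120° intervals
H1 = 331°
H2 = (331 + 120) mod 360 = 91°
H3 = (331 + 240) mod 360 = 211°
Triadic = 331°, 91°, 211°


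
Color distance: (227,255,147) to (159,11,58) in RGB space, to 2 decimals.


d = √[(R₁-R₂)² + (G₁-G₂)² + (B₁-B₂)²]
d = √[(227-159)² + (255-11)² + (147-58)²]
d = √[4624 + 59536 + 7921]
d = √72081
d ≈ 268.48


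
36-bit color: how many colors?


Colors = 2^bits = 2^36
= 68,719,476,736 colors


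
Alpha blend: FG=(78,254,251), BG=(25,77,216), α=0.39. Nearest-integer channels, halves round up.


C = α×F + (1-α)×B, with 1-α = 0.61
R: 0.39×78 + 0.61×25 = 30.42 + 15.25 = 45.67 → 46
G: 0.39×254 + 0.61×77 = 99.06 + 46.97 = 146.03 → 146
B: 0.39×251 + 0.61×216 = 97.89 + 131.76 = 229.65 → 230
= RGB(46, 146, 230)


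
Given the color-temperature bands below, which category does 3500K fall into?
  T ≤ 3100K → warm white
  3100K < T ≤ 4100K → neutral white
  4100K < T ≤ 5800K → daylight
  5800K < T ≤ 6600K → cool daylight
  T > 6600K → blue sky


Temperature: 3500K
3100K < 3500K ≤ 4100K → neutral white
Classification: neutral white


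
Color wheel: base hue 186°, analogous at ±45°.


Base hue: 186°
Left analog: (186 - 45) mod 360 = 141°
Right analog: (186 + 45) mod 360 = 231°
Analogous hues = 141° and 231°


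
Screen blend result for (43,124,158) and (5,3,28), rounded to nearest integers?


Screen: C = 255 - (255-A)×(255-B)/255, rounded to nearest integer
R: 255 - (255-43)×(255-5)/255 = 255 - 53000/255 ≈ 255 - 207.843 = 47.157 → 47
G: 255 - (255-124)×(255-3)/255 = 255 - 33012/255 ≈ 255 - 129.459 = 125.541 → 126
B: 255 - (255-158)×(255-28)/255 = 255 - 22019/255 ≈ 255 - 86.349 = 168.651 → 169
= RGB(47, 126, 169)
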